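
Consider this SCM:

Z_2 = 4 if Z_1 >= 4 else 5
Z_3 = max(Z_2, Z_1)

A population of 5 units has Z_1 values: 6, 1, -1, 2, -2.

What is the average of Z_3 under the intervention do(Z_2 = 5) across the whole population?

do(Z_2=5) breaks Z_2's dependence on Z_1. With Z_2=5 fixed, Z_3 across the units is 6, 5, 5, 5, 5, mean 5.2.

5.2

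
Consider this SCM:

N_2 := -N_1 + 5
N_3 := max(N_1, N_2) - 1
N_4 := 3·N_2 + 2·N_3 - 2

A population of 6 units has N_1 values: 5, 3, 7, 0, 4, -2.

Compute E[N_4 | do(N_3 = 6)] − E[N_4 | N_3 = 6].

The intervention sets N_3=6 in all 6 units regardless of N_1. Recomputing N_4 per unit gives 10, 16, 4, 25, 13, 31; average 16.5.
E[N_4|N_3=6] averages over only the 2 units with N_3=6 (N_1 = 7, -2): N_4 = 4, 31, mean 17.5.
Difference = 16.5 − 17.5 = -1.

-1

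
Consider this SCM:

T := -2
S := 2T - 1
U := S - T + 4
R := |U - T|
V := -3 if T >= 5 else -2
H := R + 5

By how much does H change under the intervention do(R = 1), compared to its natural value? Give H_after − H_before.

-2

Under do(R=1), the mechanism R := |U - T| is discarded; R is fixed at 1.
H = R + 5  [with R=1]  = 6
Without intervention: S = 2T - 1  [with T=-2]  = -5; U = S - T + 4  [with S=-5, T=-2]  = 1; R = |U - T|  [with U=1, T=-2]  = 3; H = R + 5  [with R=3]  = 8.
Change = 6 − 8 = -2.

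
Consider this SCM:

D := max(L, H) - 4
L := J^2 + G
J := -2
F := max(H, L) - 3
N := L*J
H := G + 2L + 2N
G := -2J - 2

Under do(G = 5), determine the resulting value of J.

Under do(G=5), the mechanism G := -2J - 2 is discarded; G is fixed at 5.
J is not downstream of the intervention, so its value is determined by the original equations.

-2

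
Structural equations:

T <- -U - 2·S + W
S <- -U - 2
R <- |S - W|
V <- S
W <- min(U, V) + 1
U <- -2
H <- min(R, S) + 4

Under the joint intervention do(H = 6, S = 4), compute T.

-7

Under do(H = 6, S = 4), each intervened variable's structural equation is replaced by its fixed value.
V = S  [with S=4]  = 4
W = min(U, V) + 1  [with U=-2, V=4]  = -1
T = -U - 2·S + W  [with U=-2, S=4, W=-1]  = -7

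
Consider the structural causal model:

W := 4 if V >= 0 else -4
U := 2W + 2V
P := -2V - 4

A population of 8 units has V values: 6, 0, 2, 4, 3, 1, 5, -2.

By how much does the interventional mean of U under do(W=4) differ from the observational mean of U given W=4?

do(W=4) breaks W's dependence on V. With W=4 fixed, U across the units is 20, 8, 12, 16, 14, 10, 18, 4, mean 12.75.
Observing W=4 restricts to units where W's equation naturally yields 4: V ∈ {6, 0, 2, 4, 3, 1, 5}. In that subpopulation U = 20, 8, 12, 16, 14, 10, 18, mean 14.
Difference = 12.75 − 14 = -1.25.

-1.25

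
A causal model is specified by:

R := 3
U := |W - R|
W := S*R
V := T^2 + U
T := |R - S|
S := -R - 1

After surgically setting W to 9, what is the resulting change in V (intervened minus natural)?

Under do(W=9), the mechanism W := S*R is discarded; W is fixed at 9.
S = -R - 1  [with R=3]  = -4
T = |R - S|  [with R=3, S=-4]  = 7
U = |W - R|  [with W=9, R=3]  = 6
V = T^2 + U  [with T=7, U=6]  = 55
Without intervention: S = -R - 1  [with R=3]  = -4; T = |R - S|  [with R=3, S=-4]  = 7; W = S*R  [with S=-4, R=3]  = -12; U = |W - R|  [with W=-12, R=3]  = 15; V = T^2 + U  [with T=7, U=15]  = 64.
Change = 55 − 64 = -9.

-9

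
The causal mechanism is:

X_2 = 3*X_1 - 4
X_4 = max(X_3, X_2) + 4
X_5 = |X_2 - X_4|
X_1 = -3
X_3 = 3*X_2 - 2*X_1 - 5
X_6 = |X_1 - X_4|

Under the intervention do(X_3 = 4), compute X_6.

11

The intervention breaks the incoming arrows to X_3: X_3 = 3*X_2 - 2*X_1 - 5 no longer applies, and X_3 = 4.
X_2 = 3*X_1 - 4  [with X_1=-3]  = -13
X_4 = max(X_3, X_2) + 4  [with X_3=4, X_2=-13]  = 8
X_6 = |X_1 - X_4|  [with X_1=-3, X_4=8]  = 11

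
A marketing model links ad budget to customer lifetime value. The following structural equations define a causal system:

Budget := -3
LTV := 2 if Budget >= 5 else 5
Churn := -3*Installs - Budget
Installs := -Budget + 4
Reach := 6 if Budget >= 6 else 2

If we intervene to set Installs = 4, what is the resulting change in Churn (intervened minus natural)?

The intervention breaks the incoming arrows to Installs: Installs := -Budget + 4 no longer applies, and Installs = 4.
Churn = -3*Installs - Budget  [with Installs=4, Budget=-3]  = -9
Without intervention: Installs = -Budget + 4  [with Budget=-3]  = 7; Churn = -3*Installs - Budget  [with Installs=7, Budget=-3]  = -18.
Change = -9 − (-18) = 9.

9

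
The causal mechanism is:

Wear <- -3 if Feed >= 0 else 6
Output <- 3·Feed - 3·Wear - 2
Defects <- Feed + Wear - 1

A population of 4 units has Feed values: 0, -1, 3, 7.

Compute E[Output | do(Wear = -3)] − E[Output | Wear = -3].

Every unit gets Wear=-3 under the intervention. Output values become 7, 4, 16, 28; E[Output|do(Wear=-3)] = 13.75.
Observing Wear=-3 restricts to units where Wear's equation naturally yields -3: Feed ∈ {0, 3, 7}. In that subpopulation Output = 7, 16, 28, mean 17.
Difference = 13.75 − 17 = -3.25.

-3.25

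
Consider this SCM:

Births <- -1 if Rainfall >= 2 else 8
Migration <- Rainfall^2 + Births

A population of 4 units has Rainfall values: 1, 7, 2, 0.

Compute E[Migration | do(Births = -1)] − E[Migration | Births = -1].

Every unit gets Births=-1 under the intervention. Migration values become 0, 48, 3, -1; E[Migration|do(Births=-1)] = 12.5.
Conditioning on Births=-1 selects the 2 unit(s) with Rainfall ∈ {7, 2}. Their Migration values: 48, 3. Mean = 25.5.
Difference = 12.5 − 25.5 = -13.

-13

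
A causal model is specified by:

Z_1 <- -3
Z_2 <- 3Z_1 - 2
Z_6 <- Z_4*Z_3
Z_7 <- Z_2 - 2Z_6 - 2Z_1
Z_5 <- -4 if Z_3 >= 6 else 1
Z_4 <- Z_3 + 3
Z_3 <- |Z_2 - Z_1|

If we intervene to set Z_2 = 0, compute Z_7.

Under do(Z_2=0), the mechanism Z_2 <- 3Z_1 - 2 is discarded; Z_2 is fixed at 0.
Z_3 = |Z_2 - Z_1|  [with Z_2=0, Z_1=-3]  = 3
Z_4 = Z_3 + 3  [with Z_3=3]  = 6
Z_6 = Z_4*Z_3  [with Z_4=6, Z_3=3]  = 18
Z_7 = Z_2 - 2Z_6 - 2Z_1  [with Z_2=0, Z_6=18, Z_1=-3]  = -30

-30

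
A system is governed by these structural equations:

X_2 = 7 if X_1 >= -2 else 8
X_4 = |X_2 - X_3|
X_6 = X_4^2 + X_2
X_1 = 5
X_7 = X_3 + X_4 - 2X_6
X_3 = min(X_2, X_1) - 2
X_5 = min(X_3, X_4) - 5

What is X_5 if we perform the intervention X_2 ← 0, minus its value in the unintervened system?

do(X_2=0) replaces the equation X_2 = 7 if X_1 >= -2 else 8 with the constant X_2 = 0.
X_3 = min(X_2, X_1) - 2  [with X_2=0, X_1=5]  = -2
X_4 = |X_2 - X_3|  [with X_2=0, X_3=-2]  = 2
X_5 = min(X_3, X_4) - 5  [with X_3=-2, X_4=2]  = -7
Without intervention: X_2 = 7 if X_1 >= -2 else 8  [with X_1=5]  = 7; X_3 = min(X_2, X_1) - 2  [with X_2=7, X_1=5]  = 3; X_4 = |X_2 - X_3|  [with X_2=7, X_3=3]  = 4; X_5 = min(X_3, X_4) - 5  [with X_3=3, X_4=4]  = -2.
Change = -7 − (-2) = -5.

-5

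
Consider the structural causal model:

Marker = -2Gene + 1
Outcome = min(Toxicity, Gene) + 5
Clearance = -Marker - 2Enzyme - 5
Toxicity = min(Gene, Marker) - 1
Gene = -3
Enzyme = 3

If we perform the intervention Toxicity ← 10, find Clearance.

-18

Intervening sets Toxicity = 10 and removes its equation (Toxicity = min(Gene, Marker) - 1).
No directed path runs from Toxicity to Clearance, so Clearance keeps its natural value.
Marker = -2Gene + 1  [with Gene=-3]  = 7
Clearance = -Marker - 2Enzyme - 5  [with Marker=7, Enzyme=3]  = -18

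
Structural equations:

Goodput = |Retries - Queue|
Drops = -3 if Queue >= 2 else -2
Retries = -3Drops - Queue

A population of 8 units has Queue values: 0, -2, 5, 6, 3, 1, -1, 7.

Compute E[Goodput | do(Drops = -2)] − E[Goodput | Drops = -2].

The intervention sets Drops=-2 in all 8 units regardless of Queue. Recomputing Goodput per unit gives 6, 10, 4, 6, 0, 4, 8, 8; average 5.75.
Observing Drops=-2 restricts to units where Drops's equation naturally yields -2: Queue ∈ {0, -2, 1, -1}. In that subpopulation Goodput = 6, 10, 4, 8, mean 7.
Difference = 5.75 − 7 = -1.25.

-1.25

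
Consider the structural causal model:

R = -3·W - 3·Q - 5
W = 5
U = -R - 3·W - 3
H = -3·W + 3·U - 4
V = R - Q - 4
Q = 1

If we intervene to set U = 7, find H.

2

Intervening sets U = 7 and removes its equation (U = -R - 3·W - 3).
H = -3·W + 3·U - 4  [with W=5, U=7]  = 2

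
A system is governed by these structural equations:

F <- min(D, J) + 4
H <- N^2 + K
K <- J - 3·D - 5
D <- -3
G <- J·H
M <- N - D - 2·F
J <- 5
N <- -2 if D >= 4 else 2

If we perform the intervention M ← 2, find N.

The intervention breaks the incoming arrows to M: M <- N - D - 2·F no longer applies, and M = 2.
N is not downstream of the intervention, so its value is determined by the original equations.
N = -2 if D >= 4 else 2  [with D=-3]  = 2

2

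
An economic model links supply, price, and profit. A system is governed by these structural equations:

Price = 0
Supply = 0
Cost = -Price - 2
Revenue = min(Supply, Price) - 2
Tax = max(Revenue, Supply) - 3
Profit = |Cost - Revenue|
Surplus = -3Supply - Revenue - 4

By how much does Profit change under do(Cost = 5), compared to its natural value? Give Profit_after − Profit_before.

The intervention breaks the incoming arrows to Cost: Cost = -Price - 2 no longer applies, and Cost = 5.
Revenue = min(Supply, Price) - 2  [with Supply=0, Price=0]  = -2
Profit = |Cost - Revenue|  [with Cost=5, Revenue=-2]  = 7
Without intervention: Cost = -Price - 2  [with Price=0]  = -2; Revenue = min(Supply, Price) - 2  [with Supply=0, Price=0]  = -2; Profit = |Cost - Revenue|  [with Cost=-2, Revenue=-2]  = 0.
Change = 7 − 0 = 7.

7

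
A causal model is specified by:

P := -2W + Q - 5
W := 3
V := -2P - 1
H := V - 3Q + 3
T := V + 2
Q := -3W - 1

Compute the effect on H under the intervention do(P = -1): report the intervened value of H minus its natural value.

do(P=-1) replaces the equation P := -2W + Q - 5 with the constant P = -1.
Q = -3W - 1  [with W=3]  = -10
V = -2P - 1  [with P=-1]  = 1
H = V - 3Q + 3  [with V=1, Q=-10]  = 34
Without intervention: Q = -3W - 1  [with W=3]  = -10; P = -2W + Q - 5  [with W=3, Q=-10]  = -21; V = -2P - 1  [with P=-21]  = 41; H = V - 3Q + 3  [with V=41, Q=-10]  = 74.
Change = 34 − 74 = -40.

-40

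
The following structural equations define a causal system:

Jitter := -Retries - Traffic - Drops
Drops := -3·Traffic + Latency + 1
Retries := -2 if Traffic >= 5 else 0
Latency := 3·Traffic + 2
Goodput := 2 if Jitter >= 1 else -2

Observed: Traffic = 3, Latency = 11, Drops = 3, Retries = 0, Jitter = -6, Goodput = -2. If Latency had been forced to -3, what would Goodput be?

Under do(Latency=-3), the mechanism Latency := 3·Traffic + 2 is discarded; Latency is fixed at -3.
Drops = -3·Traffic + Latency + 1  [with Traffic=3, Latency=-3]  = -11
Retries = -2 if Traffic >= 5 else 0  [with Traffic=3]  = 0
Jitter = -Retries - Traffic - Drops  [with Retries=0, Traffic=3, Drops=-11]  = 8
Goodput = 2 if Jitter >= 1 else -2  [with Jitter=8]  = 2

2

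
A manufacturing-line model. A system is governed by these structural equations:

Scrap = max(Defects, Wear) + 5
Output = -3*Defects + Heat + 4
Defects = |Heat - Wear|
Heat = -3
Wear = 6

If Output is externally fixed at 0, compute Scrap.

14

The intervention breaks the incoming arrows to Output: Output = -3*Defects + Heat + 4 no longer applies, and Output = 0.
Since Scrap is not a descendant of the intervened variable, it is unaffected.
Defects = |Heat - Wear|  [with Heat=-3, Wear=6]  = 9
Scrap = max(Defects, Wear) + 5  [with Defects=9, Wear=6]  = 14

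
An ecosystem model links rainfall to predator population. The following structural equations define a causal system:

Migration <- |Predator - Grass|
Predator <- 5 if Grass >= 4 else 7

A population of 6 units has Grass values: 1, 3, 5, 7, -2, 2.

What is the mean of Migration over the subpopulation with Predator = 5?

Observing Predator=5 restricts to units where Predator's equation naturally yields 5: Grass ∈ {5, 7}. In that subpopulation Migration = 0, 2, mean 1.

1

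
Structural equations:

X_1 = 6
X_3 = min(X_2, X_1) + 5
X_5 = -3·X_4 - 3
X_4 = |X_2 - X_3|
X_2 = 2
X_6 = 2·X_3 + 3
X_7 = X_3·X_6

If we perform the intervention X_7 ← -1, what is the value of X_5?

-18

The intervention breaks the incoming arrows to X_7: X_7 = X_3·X_6 no longer applies, and X_7 = -1.
X_5 is not downstream of the intervention, so its value is determined by the original equations.
X_3 = min(X_2, X_1) + 5  [with X_2=2, X_1=6]  = 7
X_4 = |X_2 - X_3|  [with X_2=2, X_3=7]  = 5
X_5 = -3·X_4 - 3  [with X_4=5]  = -18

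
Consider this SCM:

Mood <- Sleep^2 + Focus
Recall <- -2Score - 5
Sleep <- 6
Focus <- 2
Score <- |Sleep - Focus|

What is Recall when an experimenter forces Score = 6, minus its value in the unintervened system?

do(Score=6) replaces the equation Score <- |Sleep - Focus| with the constant Score = 6.
Recall = -2Score - 5  [with Score=6]  = -17
Without intervention: Score = |Sleep - Focus|  [with Sleep=6, Focus=2]  = 4; Recall = -2Score - 5  [with Score=4]  = -13.
Change = -17 − (-13) = -4.

-4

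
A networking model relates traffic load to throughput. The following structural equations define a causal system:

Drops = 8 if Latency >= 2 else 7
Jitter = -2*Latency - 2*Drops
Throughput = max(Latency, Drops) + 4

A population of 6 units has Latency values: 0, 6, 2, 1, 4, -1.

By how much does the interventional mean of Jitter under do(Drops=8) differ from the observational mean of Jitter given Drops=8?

4

do(Drops=8) breaks Drops's dependence on Latency. With Drops=8 fixed, Jitter across the units is -16, -28, -20, -18, -24, -14, mean -20.
Observing Drops=8 restricts to units where Drops's equation naturally yields 8: Latency ∈ {6, 2, 4}. In that subpopulation Jitter = -28, -20, -24, mean -24.
Difference = -20 − (-24) = 4.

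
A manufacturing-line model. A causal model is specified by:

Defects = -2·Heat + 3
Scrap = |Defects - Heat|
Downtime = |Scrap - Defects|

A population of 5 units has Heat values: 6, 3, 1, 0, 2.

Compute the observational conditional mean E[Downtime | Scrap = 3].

2

Conditioning on Scrap=3 selects the 2 unit(s) with Heat ∈ {0, 2}. Their Downtime values: 0, 4. Mean = 2.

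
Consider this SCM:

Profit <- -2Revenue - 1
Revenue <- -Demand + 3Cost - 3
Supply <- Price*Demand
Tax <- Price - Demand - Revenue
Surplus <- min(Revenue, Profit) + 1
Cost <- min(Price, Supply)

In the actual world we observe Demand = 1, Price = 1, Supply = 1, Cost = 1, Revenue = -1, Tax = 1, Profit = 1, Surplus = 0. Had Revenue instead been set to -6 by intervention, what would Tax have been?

The intervention breaks the incoming arrows to Revenue: Revenue <- -Demand + 3Cost - 3 no longer applies, and Revenue = -6.
Tax = Price - Demand - Revenue  [with Price=1, Demand=1, Revenue=-6]  = 6

6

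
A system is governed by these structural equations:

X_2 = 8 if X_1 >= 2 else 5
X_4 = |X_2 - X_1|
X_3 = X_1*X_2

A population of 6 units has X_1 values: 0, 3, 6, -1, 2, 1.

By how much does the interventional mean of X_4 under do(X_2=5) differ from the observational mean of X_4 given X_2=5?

do(X_2=5) breaks X_2's dependence on X_1. With X_2=5 fixed, X_4 across the units is 5, 2, 1, 6, 3, 4, mean 3.5.
Observing X_2=5 restricts to units where X_2's equation naturally yields 5: X_1 ∈ {0, -1, 1}. In that subpopulation X_4 = 5, 6, 4, mean 5.
Difference = 3.5 − 5 = -1.5.

-1.5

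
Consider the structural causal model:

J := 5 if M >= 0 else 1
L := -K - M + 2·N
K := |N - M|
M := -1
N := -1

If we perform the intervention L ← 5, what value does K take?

0

The intervention breaks the incoming arrows to L: L := -K - M + 2·N no longer applies, and L = 5.
Since K is not a descendant of the intervened variable, it is unaffected.
K = |N - M|  [with N=-1, M=-1]  = 0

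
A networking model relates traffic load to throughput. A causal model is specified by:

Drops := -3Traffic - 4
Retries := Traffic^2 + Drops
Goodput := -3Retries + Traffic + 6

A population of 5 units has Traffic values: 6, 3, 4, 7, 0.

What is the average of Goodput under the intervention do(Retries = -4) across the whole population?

22

Every unit gets Retries=-4 under the intervention. Goodput values become 24, 21, 22, 25, 18; E[Goodput|do(Retries=-4)] = 22.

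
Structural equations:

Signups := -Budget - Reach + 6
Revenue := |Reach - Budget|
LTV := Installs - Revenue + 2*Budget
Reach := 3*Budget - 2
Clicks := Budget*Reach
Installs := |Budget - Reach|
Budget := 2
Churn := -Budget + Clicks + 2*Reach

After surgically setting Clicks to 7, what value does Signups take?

do(Clicks=7) replaces the equation Clicks := Budget*Reach with the constant Clicks = 7.
Signups is not downstream of the intervention, so its value is determined by the original equations.
Reach = 3*Budget - 2  [with Budget=2]  = 4
Signups = -Budget - Reach + 6  [with Budget=2, Reach=4]  = 0

0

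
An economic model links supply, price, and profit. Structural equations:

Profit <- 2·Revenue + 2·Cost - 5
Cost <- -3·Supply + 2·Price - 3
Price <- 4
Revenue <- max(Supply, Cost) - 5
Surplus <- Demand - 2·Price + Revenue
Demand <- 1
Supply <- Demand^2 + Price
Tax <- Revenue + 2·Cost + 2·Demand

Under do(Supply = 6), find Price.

4

Under do(Supply=6), the mechanism Supply <- Demand^2 + Price is discarded; Supply is fixed at 6.
Since Price is not a descendant of the intervened variable, it is unaffected.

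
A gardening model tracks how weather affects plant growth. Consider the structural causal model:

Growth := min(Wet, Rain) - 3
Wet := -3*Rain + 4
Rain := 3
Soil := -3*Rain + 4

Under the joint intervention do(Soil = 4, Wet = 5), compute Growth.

0

Setting Soil = 4, Wet = 5 by intervention discards those variables' equations.
Growth = min(Wet, Rain) - 3  [with Wet=5, Rain=3]  = 0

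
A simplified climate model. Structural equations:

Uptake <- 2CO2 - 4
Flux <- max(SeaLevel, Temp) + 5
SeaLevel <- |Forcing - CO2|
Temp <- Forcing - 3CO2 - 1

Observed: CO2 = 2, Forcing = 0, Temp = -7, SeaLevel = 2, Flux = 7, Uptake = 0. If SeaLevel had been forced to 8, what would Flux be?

Intervening sets SeaLevel = 8 and removes its equation (SeaLevel <- |Forcing - CO2|).
Temp = Forcing - 3CO2 - 1  [with Forcing=0, CO2=2]  = -7
Flux = max(SeaLevel, Temp) + 5  [with SeaLevel=8, Temp=-7]  = 13

13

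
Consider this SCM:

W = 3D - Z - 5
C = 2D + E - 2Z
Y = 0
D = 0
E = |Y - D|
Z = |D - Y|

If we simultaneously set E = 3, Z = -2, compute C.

7

The joint intervention fixes E = 3, Z = -2, removing each variable's own equation.
C = 2D + E - 2Z  [with D=0, E=3, Z=-2]  = 7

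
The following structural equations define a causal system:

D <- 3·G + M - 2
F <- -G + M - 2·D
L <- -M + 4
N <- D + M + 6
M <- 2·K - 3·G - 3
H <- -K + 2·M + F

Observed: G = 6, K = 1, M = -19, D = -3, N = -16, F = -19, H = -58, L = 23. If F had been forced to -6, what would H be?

Intervening sets F = -6 and removes its equation (F <- -G + M - 2·D).
M = 2·K - 3·G - 3  [with K=1, G=6]  = -19
H = -K + 2·M + F  [with K=1, M=-19, F=-6]  = -45

-45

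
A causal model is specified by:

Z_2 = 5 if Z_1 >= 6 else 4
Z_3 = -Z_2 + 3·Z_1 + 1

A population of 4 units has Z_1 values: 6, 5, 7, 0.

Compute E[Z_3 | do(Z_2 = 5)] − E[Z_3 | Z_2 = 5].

-6

Under do(Z_2=5), Z_2's equation is replaced by Z_2=5 for every unit. Per-unit Z_3: 14, 11, 17, -4. Mean = 9.5.
Conditioning on Z_2=5 selects the 2 unit(s) with Z_1 ∈ {6, 7}. Their Z_3 values: 14, 17. Mean = 15.5.
Difference = 9.5 − 15.5 = -6.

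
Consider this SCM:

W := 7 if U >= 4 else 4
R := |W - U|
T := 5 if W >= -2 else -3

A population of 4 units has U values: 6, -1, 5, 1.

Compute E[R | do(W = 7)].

do(W=7) breaks W's dependence on U. With W=7 fixed, R across the units is 1, 8, 2, 6, mean 4.25.

4.25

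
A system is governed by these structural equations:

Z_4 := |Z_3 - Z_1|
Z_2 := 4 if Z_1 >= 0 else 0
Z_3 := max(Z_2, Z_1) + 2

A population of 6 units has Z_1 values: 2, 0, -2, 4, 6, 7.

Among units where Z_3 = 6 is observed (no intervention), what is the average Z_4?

4

E[Z_4|Z_3=6] averages over only the 3 units with Z_3=6 (Z_1 = 2, 0, 4): Z_4 = 4, 6, 2, mean 4.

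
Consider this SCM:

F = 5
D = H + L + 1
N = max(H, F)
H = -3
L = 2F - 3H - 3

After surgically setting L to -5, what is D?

The intervention breaks the incoming arrows to L: L = 2F - 3H - 3 no longer applies, and L = -5.
D = H + L + 1  [with H=-3, L=-5]  = -7

-7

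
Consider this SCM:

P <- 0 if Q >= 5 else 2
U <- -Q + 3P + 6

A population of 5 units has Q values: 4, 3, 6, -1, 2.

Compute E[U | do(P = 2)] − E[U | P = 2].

do(P=2) breaks P's dependence on Q. With P=2 fixed, U across the units is 8, 9, 6, 13, 10, mean 9.2.
Conditioning on P=2 selects the 4 unit(s) with Q ∈ {4, 3, -1, 2}. Their U values: 8, 9, 13, 10. Mean = 10.
Difference = 9.2 − 10 = -0.8.

-0.8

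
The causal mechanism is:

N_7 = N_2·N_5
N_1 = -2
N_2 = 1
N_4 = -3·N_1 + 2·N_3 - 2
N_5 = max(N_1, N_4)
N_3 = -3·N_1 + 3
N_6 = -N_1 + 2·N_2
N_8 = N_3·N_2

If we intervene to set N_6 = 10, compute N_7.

Intervening sets N_6 = 10 and removes its equation (N_6 = -N_1 + 2·N_2).
No directed path runs from N_6 to N_7, so N_7 keeps its natural value.
N_3 = -3·N_1 + 3  [with N_1=-2]  = 9
N_4 = -3·N_1 + 2·N_3 - 2  [with N_1=-2, N_3=9]  = 22
N_5 = max(N_1, N_4)  [with N_1=-2, N_4=22]  = 22
N_7 = N_2·N_5  [with N_2=1, N_5=22]  = 22

22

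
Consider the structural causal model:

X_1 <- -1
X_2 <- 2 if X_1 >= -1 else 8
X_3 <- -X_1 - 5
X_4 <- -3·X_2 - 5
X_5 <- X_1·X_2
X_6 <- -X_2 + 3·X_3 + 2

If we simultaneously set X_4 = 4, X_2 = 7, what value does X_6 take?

-17

The joint intervention fixes X_4 = 4, X_2 = 7, removing each variable's own equation.
X_3 = -X_1 - 5  [with X_1=-1]  = -4
X_6 = -X_2 + 3·X_3 + 2  [with X_2=7, X_3=-4]  = -17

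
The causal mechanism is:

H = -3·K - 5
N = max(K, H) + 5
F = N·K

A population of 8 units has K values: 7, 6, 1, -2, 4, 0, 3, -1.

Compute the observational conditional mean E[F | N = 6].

Observing N=6 restricts to units where N's equation naturally yields 6: K ∈ {1, -2}. In that subpopulation F = 6, -12, mean -3.

-3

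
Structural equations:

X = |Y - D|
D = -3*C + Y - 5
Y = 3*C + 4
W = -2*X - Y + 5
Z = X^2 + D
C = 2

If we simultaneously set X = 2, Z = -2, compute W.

-9

Setting X = 2, Z = -2 by intervention discards those variables' equations.
Y = 3*C + 4  [with C=2]  = 10
W = -2*X - Y + 5  [with X=2, Y=10]  = -9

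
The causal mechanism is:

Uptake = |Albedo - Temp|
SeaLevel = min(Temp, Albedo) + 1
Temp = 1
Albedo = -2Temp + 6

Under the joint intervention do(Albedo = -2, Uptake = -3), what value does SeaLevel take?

The joint intervention fixes Albedo = -2, Uptake = -3, removing each variable's own equation.
SeaLevel = min(Temp, Albedo) + 1  [with Temp=1, Albedo=-2]  = -1

-1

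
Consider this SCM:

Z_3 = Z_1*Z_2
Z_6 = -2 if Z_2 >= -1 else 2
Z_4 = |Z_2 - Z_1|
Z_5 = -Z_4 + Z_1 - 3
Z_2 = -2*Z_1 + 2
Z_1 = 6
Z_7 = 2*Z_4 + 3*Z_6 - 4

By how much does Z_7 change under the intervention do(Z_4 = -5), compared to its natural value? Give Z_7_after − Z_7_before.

-42

The intervention breaks the incoming arrows to Z_4: Z_4 = |Z_2 - Z_1| no longer applies, and Z_4 = -5.
Z_2 = -2*Z_1 + 2  [with Z_1=6]  = -10
Z_6 = -2 if Z_2 >= -1 else 2  [with Z_2=-10]  = 2
Z_7 = 2*Z_4 + 3*Z_6 - 4  [with Z_4=-5, Z_6=2]  = -8
Without intervention: Z_2 = -2*Z_1 + 2  [with Z_1=6]  = -10; Z_4 = |Z_2 - Z_1|  [with Z_2=-10, Z_1=6]  = 16; Z_6 = -2 if Z_2 >= -1 else 2  [with Z_2=-10]  = 2; Z_7 = 2*Z_4 + 3*Z_6 - 4  [with Z_4=16, Z_6=2]  = 34.
Change = -8 − 34 = -42.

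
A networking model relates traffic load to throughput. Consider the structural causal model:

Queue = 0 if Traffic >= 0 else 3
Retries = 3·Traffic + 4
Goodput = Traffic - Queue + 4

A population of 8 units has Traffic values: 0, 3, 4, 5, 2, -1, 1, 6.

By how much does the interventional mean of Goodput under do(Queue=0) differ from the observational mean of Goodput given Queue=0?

-0.5

Every unit gets Queue=0 under the intervention. Goodput values become 4, 7, 8, 9, 6, 3, 5, 10; E[Goodput|do(Queue=0)] = 6.5.
Conditioning on Queue=0 selects the 7 unit(s) with Traffic ∈ {0, 3, 4, 5, 2, 1, 6}. Their Goodput values: 4, 7, 8, 9, 6, 5, 10. Mean = 7.
Difference = 6.5 − 7 = -0.5.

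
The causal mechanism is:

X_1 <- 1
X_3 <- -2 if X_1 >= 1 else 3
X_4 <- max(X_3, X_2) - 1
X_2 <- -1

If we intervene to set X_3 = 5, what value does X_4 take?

4

The intervention breaks the incoming arrows to X_3: X_3 <- -2 if X_1 >= 1 else 3 no longer applies, and X_3 = 5.
X_4 = max(X_3, X_2) - 1  [with X_3=5, X_2=-1]  = 4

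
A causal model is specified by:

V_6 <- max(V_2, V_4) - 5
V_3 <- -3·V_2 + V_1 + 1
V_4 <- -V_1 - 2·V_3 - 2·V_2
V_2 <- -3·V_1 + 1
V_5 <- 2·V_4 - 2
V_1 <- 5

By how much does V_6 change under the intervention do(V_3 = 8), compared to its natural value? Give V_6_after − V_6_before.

The intervention breaks the incoming arrows to V_3: V_3 <- -3·V_2 + V_1 + 1 no longer applies, and V_3 = 8.
V_2 = -3·V_1 + 1  [with V_1=5]  = -14
V_4 = -V_1 - 2·V_3 - 2·V_2  [with V_1=5, V_3=8, V_2=-14]  = 7
V_6 = max(V_2, V_4) - 5  [with V_2=-14, V_4=7]  = 2
Without intervention: V_2 = -3·V_1 + 1  [with V_1=5]  = -14; V_3 = -3·V_2 + V_1 + 1  [with V_2=-14, V_1=5]  = 48; V_4 = -V_1 - 2·V_3 - 2·V_2  [with V_1=5, V_3=48, V_2=-14]  = -73; V_6 = max(V_2, V_4) - 5  [with V_2=-14, V_4=-73]  = -19.
Change = 2 − (-19) = 21.

21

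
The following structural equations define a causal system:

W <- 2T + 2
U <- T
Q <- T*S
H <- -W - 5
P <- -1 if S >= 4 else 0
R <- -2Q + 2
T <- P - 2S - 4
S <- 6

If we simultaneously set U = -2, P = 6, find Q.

The joint intervention fixes U = -2, P = 6, removing each variable's own equation.
T = P - 2S - 4  [with P=6, S=6]  = -10
Q = T*S  [with T=-10, S=6]  = -60

-60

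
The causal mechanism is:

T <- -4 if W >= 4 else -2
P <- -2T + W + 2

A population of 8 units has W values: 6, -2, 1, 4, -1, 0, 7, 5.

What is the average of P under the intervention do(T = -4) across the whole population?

12.5

Under do(T=-4), T's equation is replaced by T=-4 for every unit. Per-unit P: 16, 8, 11, 14, 9, 10, 17, 15. Mean = 12.5.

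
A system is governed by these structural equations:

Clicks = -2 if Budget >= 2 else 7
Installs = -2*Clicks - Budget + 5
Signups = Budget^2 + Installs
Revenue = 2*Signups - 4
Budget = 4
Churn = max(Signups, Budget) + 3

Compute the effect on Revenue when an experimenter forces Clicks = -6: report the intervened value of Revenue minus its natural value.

Under do(Clicks=-6), the mechanism Clicks = -2 if Budget >= 2 else 7 is discarded; Clicks is fixed at -6.
Installs = -2*Clicks - Budget + 5  [with Clicks=-6, Budget=4]  = 13
Signups = Budget^2 + Installs  [with Budget=4, Installs=13]  = 29
Revenue = 2*Signups - 4  [with Signups=29]  = 54
Without intervention: Clicks = -2 if Budget >= 2 else 7  [with Budget=4]  = -2; Installs = -2*Clicks - Budget + 5  [with Clicks=-2, Budget=4]  = 5; Signups = Budget^2 + Installs  [with Budget=4, Installs=5]  = 21; Revenue = 2*Signups - 4  [with Signups=21]  = 38.
Change = 54 − 38 = 16.

16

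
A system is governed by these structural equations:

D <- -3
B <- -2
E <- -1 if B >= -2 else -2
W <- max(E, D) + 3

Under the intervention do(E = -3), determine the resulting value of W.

0

The intervention breaks the incoming arrows to E: E <- -1 if B >= -2 else -2 no longer applies, and E = -3.
W = max(E, D) + 3  [with E=-3, D=-3]  = 0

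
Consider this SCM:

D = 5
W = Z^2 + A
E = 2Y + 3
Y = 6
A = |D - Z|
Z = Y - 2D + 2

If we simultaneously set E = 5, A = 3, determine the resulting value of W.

Setting E = 5, A = 3 by intervention discards those variables' equations.
Z = Y - 2D + 2  [with Y=6, D=5]  = -2
W = Z^2 + A  [with Z=-2, A=3]  = 7

7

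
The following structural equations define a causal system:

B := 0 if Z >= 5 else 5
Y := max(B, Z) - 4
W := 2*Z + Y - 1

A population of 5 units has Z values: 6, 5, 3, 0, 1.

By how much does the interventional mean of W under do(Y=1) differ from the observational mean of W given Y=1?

Every unit gets Y=1 under the intervention. W values become 12, 10, 6, 0, 2; E[W|do(Y=1)] = 6.
Conditioning on Y=1 selects the 4 unit(s) with Z ∈ {5, 3, 0, 1}. Their W values: 10, 6, 0, 2. Mean = 4.5.
Difference = 6 − 4.5 = 1.5.

1.5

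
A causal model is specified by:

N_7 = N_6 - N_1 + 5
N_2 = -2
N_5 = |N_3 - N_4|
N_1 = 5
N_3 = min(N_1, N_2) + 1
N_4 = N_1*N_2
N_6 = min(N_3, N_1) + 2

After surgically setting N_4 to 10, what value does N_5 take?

Intervening sets N_4 = 10 and removes its equation (N_4 = N_1*N_2).
N_3 = min(N_1, N_2) + 1  [with N_1=5, N_2=-2]  = -1
N_5 = |N_3 - N_4|  [with N_3=-1, N_4=10]  = 11

11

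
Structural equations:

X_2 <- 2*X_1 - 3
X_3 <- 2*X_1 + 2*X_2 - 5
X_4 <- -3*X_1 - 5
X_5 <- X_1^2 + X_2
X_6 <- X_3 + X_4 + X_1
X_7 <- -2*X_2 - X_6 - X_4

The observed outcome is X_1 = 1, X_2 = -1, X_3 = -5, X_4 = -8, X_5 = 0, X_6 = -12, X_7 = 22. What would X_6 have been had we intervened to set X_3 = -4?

-11

The intervention breaks the incoming arrows to X_3: X_3 <- 2*X_1 + 2*X_2 - 5 no longer applies, and X_3 = -4.
X_4 = -3*X_1 - 5  [with X_1=1]  = -8
X_6 = X_3 + X_4 + X_1  [with X_3=-4, X_4=-8, X_1=1]  = -11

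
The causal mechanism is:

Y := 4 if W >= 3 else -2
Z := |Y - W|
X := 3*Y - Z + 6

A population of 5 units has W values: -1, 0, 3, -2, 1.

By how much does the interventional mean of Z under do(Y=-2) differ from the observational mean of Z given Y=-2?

0.7

Every unit gets Y=-2 under the intervention. Z values become 1, 2, 5, 0, 3; E[Z|do(Y=-2)] = 2.2.
Conditioning on Y=-2 selects the 4 unit(s) with W ∈ {-1, 0, -2, 1}. Their Z values: 1, 2, 0, 3. Mean = 1.5.
Difference = 2.2 − 1.5 = 0.7.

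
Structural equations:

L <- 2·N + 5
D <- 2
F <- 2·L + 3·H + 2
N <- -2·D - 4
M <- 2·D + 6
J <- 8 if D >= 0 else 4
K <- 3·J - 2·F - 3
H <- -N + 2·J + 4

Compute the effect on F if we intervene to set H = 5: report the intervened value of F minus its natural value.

-69

Intervening sets H = 5 and removes its equation (H <- -N + 2·J + 4).
N = -2·D - 4  [with D=2]  = -8
L = 2·N + 5  [with N=-8]  = -11
F = 2·L + 3·H + 2  [with L=-11, H=5]  = -5
Without intervention: N = -2·D - 4  [with D=2]  = -8; L = 2·N + 5  [with N=-8]  = -11; J = 8 if D >= 0 else 4  [with D=2]  = 8; H = -N + 2·J + 4  [with N=-8, J=8]  = 28; F = 2·L + 3·H + 2  [with L=-11, H=28]  = 64.
Change = -5 − 64 = -69.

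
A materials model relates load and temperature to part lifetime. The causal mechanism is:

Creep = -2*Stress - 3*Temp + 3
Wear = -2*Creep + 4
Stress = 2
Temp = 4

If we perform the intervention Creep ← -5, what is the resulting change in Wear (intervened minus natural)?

-16

The intervention breaks the incoming arrows to Creep: Creep = -2*Stress - 3*Temp + 3 no longer applies, and Creep = -5.
Wear = -2*Creep + 4  [with Creep=-5]  = 14
Without intervention: Creep = -2*Stress - 3*Temp + 3  [with Stress=2, Temp=4]  = -13; Wear = -2*Creep + 4  [with Creep=-13]  = 30.
Change = 14 − 30 = -16.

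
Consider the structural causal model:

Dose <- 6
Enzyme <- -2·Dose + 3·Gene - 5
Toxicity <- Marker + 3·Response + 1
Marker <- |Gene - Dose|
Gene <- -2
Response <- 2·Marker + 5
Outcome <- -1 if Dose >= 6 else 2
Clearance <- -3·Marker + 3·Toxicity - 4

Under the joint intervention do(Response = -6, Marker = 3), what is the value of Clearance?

Setting Response = -6, Marker = 3 by intervention discards those variables' equations.
Toxicity = Marker + 3·Response + 1  [with Marker=3, Response=-6]  = -14
Clearance = -3·Marker + 3·Toxicity - 4  [with Marker=3, Toxicity=-14]  = -55

-55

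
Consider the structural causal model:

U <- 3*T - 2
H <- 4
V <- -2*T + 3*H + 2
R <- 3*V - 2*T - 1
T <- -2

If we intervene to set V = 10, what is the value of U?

The intervention breaks the incoming arrows to V: V <- -2*T + 3*H + 2 no longer applies, and V = 10.
U is not downstream of the intervention, so its value is determined by the original equations.
U = 3*T - 2  [with T=-2]  = -8

-8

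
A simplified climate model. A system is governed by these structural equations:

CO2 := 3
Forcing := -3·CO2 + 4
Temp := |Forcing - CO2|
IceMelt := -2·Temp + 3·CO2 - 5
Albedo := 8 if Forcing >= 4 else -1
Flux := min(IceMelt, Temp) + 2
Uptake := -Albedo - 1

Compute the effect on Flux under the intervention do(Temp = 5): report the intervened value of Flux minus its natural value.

The intervention breaks the incoming arrows to Temp: Temp := |Forcing - CO2| no longer applies, and Temp = 5.
IceMelt = -2·Temp + 3·CO2 - 5  [with Temp=5, CO2=3]  = -6
Flux = min(IceMelt, Temp) + 2  [with IceMelt=-6, Temp=5]  = -4
Without intervention: Forcing = -3·CO2 + 4  [with CO2=3]  = -5; Temp = |Forcing - CO2|  [with Forcing=-5, CO2=3]  = 8; IceMelt = -2·Temp + 3·CO2 - 5  [with Temp=8, CO2=3]  = -12; Flux = min(IceMelt, Temp) + 2  [with IceMelt=-12, Temp=8]  = -10.
Change = -4 − (-10) = 6.

6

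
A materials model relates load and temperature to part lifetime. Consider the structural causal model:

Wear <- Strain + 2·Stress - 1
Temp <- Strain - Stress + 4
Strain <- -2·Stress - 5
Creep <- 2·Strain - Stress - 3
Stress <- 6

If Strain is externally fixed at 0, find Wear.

11

do(Strain=0) replaces the equation Strain <- -2·Stress - 5 with the constant Strain = 0.
Wear = Strain + 2·Stress - 1  [with Strain=0, Stress=6]  = 11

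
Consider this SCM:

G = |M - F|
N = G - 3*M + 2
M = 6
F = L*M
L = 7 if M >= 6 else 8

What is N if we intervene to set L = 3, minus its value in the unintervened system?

do(L=3) replaces the equation L = 7 if M >= 6 else 8 with the constant L = 3.
F = L*M  [with L=3, M=6]  = 18
G = |M - F|  [with M=6, F=18]  = 12
N = G - 3*M + 2  [with G=12, M=6]  = -4
Without intervention: L = 7 if M >= 6 else 8  [with M=6]  = 7; F = L*M  [with L=7, M=6]  = 42; G = |M - F|  [with M=6, F=42]  = 36; N = G - 3*M + 2  [with G=36, M=6]  = 20.
Change = -4 − 20 = -24.

-24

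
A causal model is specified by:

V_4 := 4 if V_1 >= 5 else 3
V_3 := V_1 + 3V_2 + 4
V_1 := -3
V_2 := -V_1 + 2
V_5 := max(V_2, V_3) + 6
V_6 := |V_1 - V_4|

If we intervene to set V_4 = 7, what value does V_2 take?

5

The intervention breaks the incoming arrows to V_4: V_4 := 4 if V_1 >= 5 else 3 no longer applies, and V_4 = 7.
Since V_2 is not a descendant of the intervened variable, it is unaffected.
V_2 = -V_1 + 2  [with V_1=-3]  = 5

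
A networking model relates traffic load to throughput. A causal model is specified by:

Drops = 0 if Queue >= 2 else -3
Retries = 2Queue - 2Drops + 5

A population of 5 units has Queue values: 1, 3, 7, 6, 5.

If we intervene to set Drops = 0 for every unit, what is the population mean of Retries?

do(Drops=0) breaks Drops's dependence on Queue. With Drops=0 fixed, Retries across the units is 7, 11, 19, 17, 15, mean 13.8.

13.8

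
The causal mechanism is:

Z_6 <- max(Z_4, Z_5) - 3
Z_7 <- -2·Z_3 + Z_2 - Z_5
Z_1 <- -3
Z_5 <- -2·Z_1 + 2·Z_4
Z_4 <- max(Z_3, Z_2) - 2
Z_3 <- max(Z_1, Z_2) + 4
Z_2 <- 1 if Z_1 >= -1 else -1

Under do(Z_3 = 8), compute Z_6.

The intervention breaks the incoming arrows to Z_3: Z_3 <- max(Z_1, Z_2) + 4 no longer applies, and Z_3 = 8.
Z_2 = 1 if Z_1 >= -1 else -1  [with Z_1=-3]  = -1
Z_4 = max(Z_3, Z_2) - 2  [with Z_3=8, Z_2=-1]  = 6
Z_5 = -2·Z_1 + 2·Z_4  [with Z_1=-3, Z_4=6]  = 18
Z_6 = max(Z_4, Z_5) - 3  [with Z_4=6, Z_5=18]  = 15

15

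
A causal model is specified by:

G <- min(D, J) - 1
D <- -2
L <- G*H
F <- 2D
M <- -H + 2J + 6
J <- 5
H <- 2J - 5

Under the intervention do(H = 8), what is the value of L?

-24

The intervention breaks the incoming arrows to H: H <- 2J - 5 no longer applies, and H = 8.
G = min(D, J) - 1  [with D=-2, J=5]  = -3
L = G*H  [with G=-3, H=8]  = -24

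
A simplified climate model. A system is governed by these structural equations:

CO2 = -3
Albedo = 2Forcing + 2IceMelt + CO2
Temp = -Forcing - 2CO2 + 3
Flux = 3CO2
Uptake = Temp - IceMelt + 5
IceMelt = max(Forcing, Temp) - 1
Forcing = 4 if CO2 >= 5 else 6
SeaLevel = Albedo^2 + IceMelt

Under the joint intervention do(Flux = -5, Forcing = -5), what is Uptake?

6

The joint intervention fixes Flux = -5, Forcing = -5, removing each variable's own equation.
Temp = -Forcing - 2CO2 + 3  [with Forcing=-5, CO2=-3]  = 14
IceMelt = max(Forcing, Temp) - 1  [with Forcing=-5, Temp=14]  = 13
Uptake = Temp - IceMelt + 5  [with Temp=14, IceMelt=13]  = 6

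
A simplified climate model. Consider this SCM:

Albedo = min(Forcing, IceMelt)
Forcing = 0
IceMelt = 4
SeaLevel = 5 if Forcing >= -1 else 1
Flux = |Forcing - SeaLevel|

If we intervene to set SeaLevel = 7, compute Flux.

Intervening sets SeaLevel = 7 and removes its equation (SeaLevel = 5 if Forcing >= -1 else 1).
Flux = |Forcing - SeaLevel|  [with Forcing=0, SeaLevel=7]  = 7

7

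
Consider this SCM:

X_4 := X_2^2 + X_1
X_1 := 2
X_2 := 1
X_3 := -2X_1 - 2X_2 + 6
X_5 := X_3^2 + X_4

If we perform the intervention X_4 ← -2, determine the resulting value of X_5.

-2

Intervening sets X_4 = -2 and removes its equation (X_4 := X_2^2 + X_1).
X_3 = -2X_1 - 2X_2 + 6  [with X_1=2, X_2=1]  = 0
X_5 = X_3^2 + X_4  [with X_3=0, X_4=-2]  = -2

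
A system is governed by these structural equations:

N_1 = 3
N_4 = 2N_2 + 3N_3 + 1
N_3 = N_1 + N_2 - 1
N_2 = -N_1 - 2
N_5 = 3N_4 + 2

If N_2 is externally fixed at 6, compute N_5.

do(N_2=6) replaces the equation N_2 = -N_1 - 2 with the constant N_2 = 6.
N_3 = N_1 + N_2 - 1  [with N_1=3, N_2=6]  = 8
N_4 = 2N_2 + 3N_3 + 1  [with N_2=6, N_3=8]  = 37
N_5 = 3N_4 + 2  [with N_4=37]  = 113

113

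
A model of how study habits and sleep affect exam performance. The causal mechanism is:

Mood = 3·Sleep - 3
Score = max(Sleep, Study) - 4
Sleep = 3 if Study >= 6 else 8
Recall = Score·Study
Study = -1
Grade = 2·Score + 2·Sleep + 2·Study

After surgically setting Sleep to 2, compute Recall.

2

do(Sleep=2) replaces the equation Sleep = 3 if Study >= 6 else 8 with the constant Sleep = 2.
Score = max(Sleep, Study) - 4  [with Sleep=2, Study=-1]  = -2
Recall = Score·Study  [with Score=-2, Study=-1]  = 2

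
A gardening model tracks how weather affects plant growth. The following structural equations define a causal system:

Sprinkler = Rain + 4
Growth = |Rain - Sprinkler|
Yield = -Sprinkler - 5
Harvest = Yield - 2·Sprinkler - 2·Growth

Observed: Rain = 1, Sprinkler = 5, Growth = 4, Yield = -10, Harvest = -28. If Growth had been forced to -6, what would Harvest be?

-8

do(Growth=-6) replaces the equation Growth = |Rain - Sprinkler| with the constant Growth = -6.
Sprinkler = Rain + 4  [with Rain=1]  = 5
Yield = -Sprinkler - 5  [with Sprinkler=5]  = -10
Harvest = Yield - 2·Sprinkler - 2·Growth  [with Yield=-10, Sprinkler=5, Growth=-6]  = -8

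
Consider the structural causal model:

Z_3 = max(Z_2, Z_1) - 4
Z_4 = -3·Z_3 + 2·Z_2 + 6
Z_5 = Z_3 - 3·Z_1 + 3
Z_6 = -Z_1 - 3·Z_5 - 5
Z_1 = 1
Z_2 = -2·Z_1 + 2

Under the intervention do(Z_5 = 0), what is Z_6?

The intervention breaks the incoming arrows to Z_5: Z_5 = Z_3 - 3·Z_1 + 3 no longer applies, and Z_5 = 0.
Z_6 = -Z_1 - 3·Z_5 - 5  [with Z_1=1, Z_5=0]  = -6

-6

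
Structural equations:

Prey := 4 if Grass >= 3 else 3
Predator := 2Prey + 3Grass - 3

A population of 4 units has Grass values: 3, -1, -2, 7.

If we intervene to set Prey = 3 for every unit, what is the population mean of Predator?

8.25

The intervention sets Prey=3 in all 4 units regardless of Grass. Recomputing Predator per unit gives 12, 0, -3, 24; average 8.25.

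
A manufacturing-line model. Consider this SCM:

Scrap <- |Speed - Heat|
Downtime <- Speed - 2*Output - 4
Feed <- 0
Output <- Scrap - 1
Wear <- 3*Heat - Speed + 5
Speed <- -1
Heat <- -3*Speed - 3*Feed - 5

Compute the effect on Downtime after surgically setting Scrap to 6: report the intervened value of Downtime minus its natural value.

Under do(Scrap=6), the mechanism Scrap <- |Speed - Heat| is discarded; Scrap is fixed at 6.
Output = Scrap - 1  [with Scrap=6]  = 5
Downtime = Speed - 2*Output - 4  [with Speed=-1, Output=5]  = -15
Without intervention: Heat = -3*Speed - 3*Feed - 5  [with Speed=-1, Feed=0]  = -2; Scrap = |Speed - Heat|  [with Speed=-1, Heat=-2]  = 1; Output = Scrap - 1  [with Scrap=1]  = 0; Downtime = Speed - 2*Output - 4  [with Speed=-1, Output=0]  = -5.
Change = -15 − (-5) = -10.

-10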